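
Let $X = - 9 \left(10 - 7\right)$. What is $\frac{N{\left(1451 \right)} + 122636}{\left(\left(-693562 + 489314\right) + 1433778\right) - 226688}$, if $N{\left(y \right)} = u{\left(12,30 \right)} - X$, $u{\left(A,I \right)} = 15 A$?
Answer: $\frac{122843}{1002842} \approx 0.12249$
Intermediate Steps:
$X = -27$ ($X = \left(-9\right) 3 = -27$)
$N{\left(y \right)} = 207$ ($N{\left(y \right)} = 15 \cdot 12 - -27 = 180 + 27 = 207$)
$\frac{N{\left(1451 \right)} + 122636}{\left(\left(-693562 + 489314\right) + 1433778\right) - 226688} = \frac{207 + 122636}{\left(\left(-693562 + 489314\right) + 1433778\right) - 226688} = \frac{122843}{\left(-204248 + 1433778\right) - 226688} = \frac{122843}{1229530 - 226688} = \frac{122843}{1002842}$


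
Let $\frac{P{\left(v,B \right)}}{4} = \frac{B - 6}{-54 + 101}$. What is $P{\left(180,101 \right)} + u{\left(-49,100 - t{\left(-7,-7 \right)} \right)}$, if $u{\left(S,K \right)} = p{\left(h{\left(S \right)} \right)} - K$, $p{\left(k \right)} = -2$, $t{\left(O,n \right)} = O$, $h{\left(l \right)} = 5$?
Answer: $- \frac{4743}{47} \approx -100.91$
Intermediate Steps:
$P{\left(v,B \right)} = - \frac{24}{47} + \frac{4 B}{47}$ ($P{\left(v,B \right)} = 4 \frac{B - 6}{-54 + 101} = 4 \frac{-6 + B}{47} = 4 \left(-6 + B\right) \frac{1}{47} = 4 \left(- \frac{6}{47} + \frac{B}{47}\right) = - \frac{24}{47} + \frac{4 B}{47}$)
$u{\left(S,K \right)} = -2 - K$
$P{\left(180,101 \right)} + u{\left(-49,100 - t{\left(-7,-7 \right)} \right)} = \left(- \frac{24}{47} + \frac{4}{47} \cdot 101\right) - \left(102 + 7\right) = \left(- \frac{24}{47} + \frac{404}{47}\right) - 109 = \frac{380}{47} - 109 = - \frac{4743}{47}$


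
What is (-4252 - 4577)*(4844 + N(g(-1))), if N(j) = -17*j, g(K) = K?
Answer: -42917769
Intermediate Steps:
(-4252 - 4577)*(4844 + N(g(-1))) = (-4252 - 4577)*(4844 - 17*(-1)) = -8829*(4844 + 17) = -8829*4861 = -42917769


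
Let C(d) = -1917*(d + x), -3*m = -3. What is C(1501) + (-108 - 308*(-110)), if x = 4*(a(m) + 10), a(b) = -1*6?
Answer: -2874317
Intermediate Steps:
m = 1 (m = -⅓*(-3) = 1)
a(b) = -6
x = 16 (x = 4*(-6 + 10) = 4*4 = 16)
C(d) = -30672 - 1917*d (C(d) = -1917*(d + 16) = -1917*(16 + d) = -30672 - 1917*d)
C(1501) + (-108 - 308*(-110)) = (-30672 - 1917*1501) + (-108 - 308*(-110)) = (-30672 - 2877417) + (-108 + 33880) = -2908089 + 33772 = -2874317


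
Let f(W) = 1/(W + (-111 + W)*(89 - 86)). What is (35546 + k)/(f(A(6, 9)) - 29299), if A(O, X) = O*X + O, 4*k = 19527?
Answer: -15039123/10899232 ≈ -1.3798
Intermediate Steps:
k = 19527/4 (k = (¼)*19527 = 19527/4 ≈ 4881.8)
A(O, X) = O + O*X
f(W) = 1/(-333 + 4*W) (f(W) = 1/(W + (-111 + W)*3) = 1/(W + (-333 + 3*W)) = 1/(-333 + 4*W))
(35546 + k)/(f(A(6, 9)) - 29299) = (35546 + 19527/4)/(1/(-333 + 4*(6*(1 + 9))) - 29299) = 161711/(4*(1/(-333 + 4*(6*10)) - 29299)) = 161711/(4*(1/(-333 + 4*60) - 29299)) = 161711/(4*(1/(-333 + 240) - 29299)) = 161711/(4*(1/(-93) - 29299)) = 161711/(4*(-1/93 - 29299)) = 161711/(4*(-2724808/93)) = (161711/4)*(-93/2724808) = -15039123/10899232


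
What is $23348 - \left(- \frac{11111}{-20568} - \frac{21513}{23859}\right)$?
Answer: $\frac{424362446793}{18175256} \approx 23348.0$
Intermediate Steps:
$23348 - \left(- \frac{11111}{-20568} - \frac{21513}{23859}\right) = 23348 - \left(\left(-11111\right) \left(- \frac{1}{20568}\right) - \frac{7171}{7953}\right) = 23348 - \left(\frac{11111}{20568} - \frac{7171}{7953}\right) = 23348 - - \frac{6569705}{18175256} = 23348 + \frac{6569705}{18175256} = \frac{424362446793}{18175256}$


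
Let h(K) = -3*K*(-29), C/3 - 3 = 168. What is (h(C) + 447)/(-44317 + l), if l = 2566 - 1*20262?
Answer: -15026/20671 ≈ -0.72691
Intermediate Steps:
C = 513 (C = 9 + 3*168 = 9 + 504 = 513)
l = -17696 (l = 2566 - 20262 = -17696)
h(K) = 87*K (h(K) = -(-87)*K = 87*K)
(h(C) + 447)/(-44317 + l) = (87*513 + 447)/(-44317 - 17696) = (44631 + 447)/(-62013) = 45078*(-1/62013) = -15026/20671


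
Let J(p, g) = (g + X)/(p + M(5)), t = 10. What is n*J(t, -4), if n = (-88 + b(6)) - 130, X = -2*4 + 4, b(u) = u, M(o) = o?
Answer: 1696/15 ≈ 113.07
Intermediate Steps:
X = -4 (X = -8 + 4 = -4)
n = -212 (n = (-88 + 6) - 130 = -82 - 130 = -212)
J(p, g) = (-4 + g)/(5 + p) (J(p, g) = (g - 4)/(p + 5) = (-4 + g)/(5 + p))
n*J(t, -4) = -212*(-4 - 4)/(5 + 10) = -212*(-8)/15 = -212*(-8/15) = 1696/15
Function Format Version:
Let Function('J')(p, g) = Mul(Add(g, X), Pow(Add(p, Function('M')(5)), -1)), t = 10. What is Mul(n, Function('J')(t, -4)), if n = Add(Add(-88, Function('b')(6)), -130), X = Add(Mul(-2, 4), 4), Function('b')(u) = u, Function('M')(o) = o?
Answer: Rational(1696, 15) ≈ 113.07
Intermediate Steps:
X = -4 (X = Add(-8, 4) = -4)
n = -212 (n = Add(Add(-88, 6), -130) = Add(-82, -130) = -212)
Function('J')(p, g) = Mul(Pow(Add(5, p), -1), Add(-4, g)) (Function('J')(p, g) = Mul(Add(g, -4), Pow(Add(p, 5), -1)) = Mul(Add(-4, g), Pow(Add(5, p), -1)) = Mul(Pow(Add(5, p), -1), Add(-4, g)))
Mul(n, Function('J')(t, -4)) = Mul(-212, Mul(Pow(Add(5, 10), -1), Add(-4, -4))) = Mul(-212, Mul(Pow(15, -1), -8)) = Mul(-212, Mul(Rational(1, 15), -8)) = Mul(-212, Rational(-8, 15)) = Rational(1696, 15)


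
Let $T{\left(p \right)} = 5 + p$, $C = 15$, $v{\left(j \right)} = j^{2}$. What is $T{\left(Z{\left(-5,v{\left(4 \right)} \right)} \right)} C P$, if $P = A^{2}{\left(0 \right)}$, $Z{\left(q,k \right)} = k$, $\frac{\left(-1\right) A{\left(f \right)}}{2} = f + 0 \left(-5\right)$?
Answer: $0$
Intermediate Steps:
$A{\left(f \right)} = - 2 f$ ($A{\left(f \right)} = - 2 \left(f + 0 \left(-5\right)\right) = - 2 \left(f + 0\right) = - 2 f$)
$P = 0$ ($P = \left(\left(-2\right) 0\right)^{2} = 0^{2} = 0$)
$T{\left(Z{\left(-5,v{\left(4 \right)} \right)} \right)} C P = \left(5 + 4^{2}\right) 15 \cdot 0 = \left(5 + 16\right) 15 \cdot 0 = 21 \cdot 15 \cdot 0 = 315 \cdot 0 = 0$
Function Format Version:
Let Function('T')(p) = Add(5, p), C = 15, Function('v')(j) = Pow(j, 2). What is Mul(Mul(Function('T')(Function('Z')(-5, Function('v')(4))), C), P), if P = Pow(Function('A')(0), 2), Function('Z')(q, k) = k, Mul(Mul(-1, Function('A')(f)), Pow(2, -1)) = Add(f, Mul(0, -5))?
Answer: 0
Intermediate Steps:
Function('A')(f) = Mul(-2, f) (Function('A')(f) = Mul(-2, Add(f, Mul(0, -5))) = Mul(-2, Add(f, 0)) = Mul(-2, f))
P = 0 (P = Pow(Mul(-2, 0), 2) = Pow(0, 2) = 0)
Mul(Mul(Function('T')(Function('Z')(-5, Function('v')(4))), C), P) = Mul(Mul(Add(5, Pow(4, 2)), 15), 0) = Mul(Mul(Add(5, 16), 15), 0) = Mul(Mul(21, 15), 0) = Mul(315, 0) = 0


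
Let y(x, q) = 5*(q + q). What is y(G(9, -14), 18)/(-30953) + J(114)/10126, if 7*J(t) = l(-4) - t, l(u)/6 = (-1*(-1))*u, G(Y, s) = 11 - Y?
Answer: -8515137/1097005273 ≈ -0.0077622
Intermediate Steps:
y(x, q) = 10*q (y(x, q) = 5*(2*q) = 10*q)
l(u) = 6*u (l(u) = 6*((-1*(-1))*u) = 6*(1*u) = 6*u)
J(t) = -24/7 - t/7 (J(t) = (6*(-4) - t)/7 = (-24 - t)/7 = -24/7 - t/7)
y(G(9, -14), 18)/(-30953) + J(114)/10126 = (10*18)/(-30953) + (-24/7 - ⅐*114)/10126 = 180*(-1/30953) + (-24/7 - 114/7)*(1/10126) = -180/30953 - 138/7*1/10126 = -180/30953 - 69/35441 = -8515137/1097005273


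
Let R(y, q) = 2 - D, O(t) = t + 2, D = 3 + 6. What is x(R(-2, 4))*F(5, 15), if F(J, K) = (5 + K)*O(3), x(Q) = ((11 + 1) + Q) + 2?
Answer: 700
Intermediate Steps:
D = 9
O(t) = 2 + t
R(y, q) = -7 (R(y, q) = 2 - 1*9 = 2 - 9 = -7)
x(Q) = 14 + Q (x(Q) = (12 + Q) + 2 = 14 + Q)
F(J, K) = 25 + 5*K (F(J, K) = (5 + K)*(2 + 3) = (5 + K)*5 = 25 + 5*K)
x(R(-2, 4))*F(5, 15) = (14 - 7)*(25 + 5*15) = 7*(25 + 75) = 7*100 = 700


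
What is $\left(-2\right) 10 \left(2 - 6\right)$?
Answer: $80$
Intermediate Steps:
$\left(-2\right) 10 \left(2 - 6\right) = \left(-20\right) \left(-4\right) = 80$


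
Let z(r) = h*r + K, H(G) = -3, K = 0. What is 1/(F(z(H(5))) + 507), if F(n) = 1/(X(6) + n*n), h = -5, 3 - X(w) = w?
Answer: 222/112555 ≈ 0.0019724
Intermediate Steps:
X(w) = 3 - w
z(r) = -5*r (z(r) = -5*r + 0 = -5*r)
F(n) = 1/(-3 + n²) (F(n) = 1/((3 - 1*6) + n*n) = 1/((3 - 6) + n²) = 1/(-3 + n²))
1/(F(z(H(5))) + 507) = 1/(1/(-3 + (-5*(-3))²) + 507) = 1/(1/(-3 + 15²) + 507) = 1/(1/(-3 + 225) + 507) = 1/(1/222 + 507) = 1/(112555/222) = 222/112555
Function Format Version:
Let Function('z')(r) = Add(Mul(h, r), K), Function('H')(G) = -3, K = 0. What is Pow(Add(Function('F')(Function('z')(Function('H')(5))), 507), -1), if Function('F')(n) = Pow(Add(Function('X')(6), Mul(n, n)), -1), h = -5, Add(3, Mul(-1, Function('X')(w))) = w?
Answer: Rational(222, 112555) ≈ 0.0019724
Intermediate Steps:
Function('X')(w) = Add(3, Mul(-1, w))
Function('z')(r) = Mul(-5, r) (Function('z')(r) = Add(Mul(-5, r), 0) = Mul(-5, r))
Function('F')(n) = Pow(Add(-3, Pow(n, 2)), -1) (Function('F')(n) = Pow(Add(Add(3, Mul(-1, 6)), Mul(n, n)), -1) = Pow(Add(Add(3, -6), Pow(n, 2)), -1) = Pow(Add(-3, Pow(n, 2)), -1))
Pow(Add(Function('F')(Function('z')(Function('H')(5))), 507), -1) = Pow(Add(Pow(Add(-3, Pow(Mul(-5, -3), 2)), -1), 507), -1) = Pow(Add(Pow(Add(-3, Pow(15, 2)), -1), 507), -1) = Pow(Add(Pow(Add(-3, 225), -1), 507), -1) = Pow(Add(Pow(222, -1), 507), -1) = Pow(Add(Rational(1, 222), 507), -1) = Pow(Rational(112555, 222), -1) = Rational(222, 112555)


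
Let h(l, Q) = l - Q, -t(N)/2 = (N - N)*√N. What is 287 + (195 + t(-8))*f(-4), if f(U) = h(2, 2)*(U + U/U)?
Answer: 287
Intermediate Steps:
t(N) = 0 (t(N) = -2*(N - N)*√N = -0*√N = -2*0 = 0)
f(U) = 0 (f(U) = (2 - 1*2)*(U + U/U) = (2 - 2)*(U + 1) = 0*(1 + U) = 0)
287 + (195 + t(-8))*f(-4) = 287 + (195 + 0)*0 = 287 + 195*0 = 287 + 0 = 287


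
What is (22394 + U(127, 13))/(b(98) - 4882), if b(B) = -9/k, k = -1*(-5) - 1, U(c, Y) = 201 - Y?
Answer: -12904/2791 ≈ -4.6234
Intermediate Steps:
k = 4 (k = 5 - 1 = 4)
b(B) = -9/4
(22394 + U(127, 13))/(b(98) - 4882) = (22394 + (201 - 1*13))/(-9/4 - 4882) = (22394 + (201 - 13))/(-19537/4) = (22394 + 188)*(-4/19537) = 22582*(-4/19537) = -12904/2791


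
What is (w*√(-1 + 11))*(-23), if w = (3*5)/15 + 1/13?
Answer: -322*√10/13 ≈ -78.327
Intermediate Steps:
w = 14/13 (w = 15*(1/15) + 1*(1/13) = 1 + 1/13 = 14/13 ≈ 1.0769)
(w*√(-1 + 11))*(-23) = (14*√(-1 + 11)/13)*(-23) = (14*√10/13)*(-23) = -322*√10/13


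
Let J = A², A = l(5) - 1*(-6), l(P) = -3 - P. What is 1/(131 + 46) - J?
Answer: -707/177 ≈ -3.9944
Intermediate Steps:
A = -2 (A = (-3 - 1*5) - 1*(-6) = (-3 - 5) + 6 = -8 + 6 = -2)
J = 4 (J = (-2)² = 4)
1/(131 + 46) - J = 1/(131 + 46) - 1*4 = 1/177 - 4 = -707/177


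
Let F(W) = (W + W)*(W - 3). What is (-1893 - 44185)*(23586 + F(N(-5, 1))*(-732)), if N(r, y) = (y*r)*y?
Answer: 1611531972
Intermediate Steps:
N(r, y) = r*y**2 (N(r, y) = (r*y)*y = r*y**2)
F(W) = 2*W*(-3 + W) (F(W) = (2*W)*(-3 + W) = 2*W*(-3 + W))
(-1893 - 44185)*(23586 + F(N(-5, 1))*(-732)) = (-1893 - 44185)*(23586 + (2*(-5*1**2)*(-3 - 5*1**2))*(-732)) = -46078*(23586 + (2*(-5*1)*(-3 - 5*1))*(-732)) = -46078*(23586 + (2*(-5)*(-3 - 5))*(-732)) = -46078*(23586 + (2*(-5)*(-8))*(-732)) = -46078*(23586 + 80*(-732)) = -46078*(23586 - 58560) = -46078*(-34974) = 1611531972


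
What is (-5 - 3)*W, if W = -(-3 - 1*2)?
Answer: -40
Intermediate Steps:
W = 5 (W = -(-3 - 2) = -1*(-5) = 5)
(-5 - 3)*W = (-5 - 3)*5 = -8*5 = -40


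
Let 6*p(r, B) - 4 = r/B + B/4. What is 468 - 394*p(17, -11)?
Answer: 64337/132 ≈ 487.40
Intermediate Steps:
p(r, B) = 2/3 + B/24 + r/(6*B) (p(r, B) = 2/3 + (r/B + B/4)/6 = 2/3 + (B/4 + r/B)/6 = 2/3 + (B/24 + r/(6*B)) = 2/3 + B/24 + r/(6*B))
468 - 394*p(17, -11) = 468 - 197*(4*17 - 11*(16 - 11))/(12*(-11)) = 468 - 197*(-1)*(68 - 11*5)/(12*11) = 468 - 197*(-1)*(68 - 55)/(12*11) = 468 - 197*(-1)*13/(12*11) = 468 - 394*(-13/264) = 468 + 2561/132 = 64337/132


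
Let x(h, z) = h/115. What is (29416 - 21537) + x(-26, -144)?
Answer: 906059/115 ≈ 7878.8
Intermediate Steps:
x(h, z) = h/115 (x(h, z) = h*(1/115) = h/115)
(29416 - 21537) + x(-26, -144) = (29416 - 21537) + (1/115)*(-26) = 7879 - 26/115 = 906059/115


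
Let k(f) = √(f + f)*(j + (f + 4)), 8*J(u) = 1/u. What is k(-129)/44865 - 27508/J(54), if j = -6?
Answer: -11883456 - 131*I*√258/44865 ≈ -1.1883e+7 - 0.0469*I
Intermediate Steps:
J(u) = 1/(8*u)
k(f) = √2*√f*(-2 + f) (k(f) = √(f + f)*(-6 + (f + 4)) = √(2*f)*(-6 + (4 + f)) = (√2*√f)*(-2 + f) = √2*√f*(-2 + f))
k(-129)/44865 - 27508/J(54) = (√2*√(-129)*(-2 - 129))/44865 - 27508/((⅛)/54) = (√2*(I*√129)*(-131))*(1/44865) - 27508/((⅛)*(1/54)) = -131*I*√258*(1/44865) - 27508/1/432 = -131*I*√258/44865 - 27508*432 = -131*I*√258/44865 - 11883456 = -11883456 - 131*I*√258/44865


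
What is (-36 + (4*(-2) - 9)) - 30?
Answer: -83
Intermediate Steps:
(-36 + (4*(-2) - 9)) - 30 = (-36 + (-8 - 9)) - 30 = (-36 - 17) - 30 = -53 - 30 = -83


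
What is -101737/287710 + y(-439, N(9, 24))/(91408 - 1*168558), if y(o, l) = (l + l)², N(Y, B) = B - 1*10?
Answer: -807457419/2219682650 ≈ -0.36377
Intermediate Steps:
N(Y, B) = -10 + B (N(Y, B) = B - 10 = -10 + B)
y(o, l) = 4*l² (y(o, l) = (2*l)² = 4*l²)
-101737/287710 + y(-439, N(9, 24))/(91408 - 1*168558) = -101737/287710 + (4*(-10 + 24)²)/(91408 - 1*168558) = -101737*1/287710 + (4*14²)/(91408 - 168558) = -101737/287710 + (4*196)/(-77150) = -101737/287710 + 784*(-1/77150) = -101737/287710 - 392/38575 = -807457419/2219682650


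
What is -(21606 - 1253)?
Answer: -20353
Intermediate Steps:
-(21606 - 1253) = -1*20353 = -20353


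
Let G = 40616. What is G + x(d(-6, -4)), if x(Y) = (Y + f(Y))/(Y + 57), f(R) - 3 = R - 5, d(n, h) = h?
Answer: 2152638/53 ≈ 40616.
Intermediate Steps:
f(R) = -2 + R (f(R) = 3 + (R - 5) = 3 + (-5 + R) = -2 + R)
x(Y) = (-2 + 2*Y)/(57 + Y) (x(Y) = (Y + (-2 + Y))/(Y + 57) = (-2 + 2*Y)/(57 + Y))
G + x(d(-6, -4)) = 40616 + 2*(-1 - 4)/(57 - 4) = 40616 + 2*(-5)/53 = 40616 + 2*(1/53)*(-5) = 40616 - 10/53 = 2152638/53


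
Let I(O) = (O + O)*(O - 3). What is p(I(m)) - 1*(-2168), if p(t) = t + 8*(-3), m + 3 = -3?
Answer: 2252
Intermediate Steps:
m = -6 (m = -3 - 3 = -6)
I(O) = 2*O*(-3 + O) (I(O) = (2*O)*(-3 + O) = 2*O*(-3 + O))
p(t) = -24 + t (p(t) = t - 24 = -24 + t)
p(I(m)) - 1*(-2168) = (-24 + 2*(-6)*(-3 - 6)) - 1*(-2168) = (-24 + 2*(-6)*(-9)) + 2168 = (-24 + 108) + 2168 = 84 + 2168 = 2252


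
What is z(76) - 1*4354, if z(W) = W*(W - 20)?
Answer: -98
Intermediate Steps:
z(W) = W*(-20 + W)
z(76) - 1*4354 = 76*(-20 + 76) - 1*4354 = 76*56 - 4354 = 4256 - 4354 = -98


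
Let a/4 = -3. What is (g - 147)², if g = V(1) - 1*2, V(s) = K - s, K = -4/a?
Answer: 201601/9 ≈ 22400.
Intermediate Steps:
a = -12 (a = 4*(-3) = -12)
K = ⅓ (K = -4/(-12) = -4*(-1/12) = ⅓ ≈ 0.33333)
V(s) = ⅓ - s
g = -8/3 (g = (⅓ - 1*1) - 1*2 = (⅓ - 1) - 2 = -⅔ - 2 = -8/3 ≈ -2.6667)
(g - 147)² = (-8/3 - 147)² = (-449/3)² = 201601/9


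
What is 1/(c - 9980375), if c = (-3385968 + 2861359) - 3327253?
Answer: -1/13832237 ≈ -7.2295e-8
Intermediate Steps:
c = -3851862 (c = -524609 - 3327253 = -3851862)
1/(c - 9980375) = 1/(-3851862 - 9980375) = 1/(-13832237) = -1/13832237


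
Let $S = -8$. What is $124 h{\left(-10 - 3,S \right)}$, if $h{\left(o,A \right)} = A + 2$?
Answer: $-744$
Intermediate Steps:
$h{\left(o,A \right)} = 2 + A$
$124 h{\left(-10 - 3,S \right)} = 124 \left(2 - 8\right) = 124 \left(-6\right) = -744$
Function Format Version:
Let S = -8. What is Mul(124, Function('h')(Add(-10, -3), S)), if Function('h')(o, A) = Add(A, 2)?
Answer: -744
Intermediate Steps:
Function('h')(o, A) = Add(2, A)
Mul(124, Function('h')(Add(-10, -3), S)) = Mul(124, Add(2, -8)) = Mul(124, -6) = -744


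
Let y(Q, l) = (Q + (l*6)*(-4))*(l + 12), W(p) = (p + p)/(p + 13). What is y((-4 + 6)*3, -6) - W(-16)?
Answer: 2668/3 ≈ 889.33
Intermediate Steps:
W(p) = 2*p/(13 + p) (W(p) = (2*p)/(13 + p) = 2*p/(13 + p))
y(Q, l) = (12 + l)*(Q - 24*l) (y(Q, l) = (Q + (6*l)*(-4))*(12 + l) = (Q - 24*l)*(12 + l) = (12 + l)*(Q - 24*l))
y((-4 + 6)*3, -6) - W(-16) = (-288*(-6) - 24*(-6)² + 12*((-4 + 6)*3) + ((-4 + 6)*3)*(-6)) - 2*(-16)/(13 - 16) = (1728 - 24*36 + 12*(2*3) + (2*3)*(-6)) - 2*(-16)/(-3) = (1728 - 864 + 12*6 + 6*(-6)) - 2*(-16)*(-1)/3 = (1728 - 864 + 72 - 36) - 1*32/3 = 900 - 32/3 = 2668/3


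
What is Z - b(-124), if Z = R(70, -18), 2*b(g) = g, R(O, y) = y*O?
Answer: -1198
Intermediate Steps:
R(O, y) = O*y
b(g) = g/2
Z = -1260 (Z = 70*(-18) = -1260)
Z - b(-124) = -1260 - (-124)/2 = -1260 - 1*(-62) = -1260 + 62 = -1198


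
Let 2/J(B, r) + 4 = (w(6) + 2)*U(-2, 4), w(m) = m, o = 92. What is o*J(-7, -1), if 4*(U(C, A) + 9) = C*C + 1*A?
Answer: -46/15 ≈ -3.0667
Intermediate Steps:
U(C, A) = -9 + A/4 + C**2/4 (U(C, A) = -9 + (C*C + 1*A)/4 = -9 + (C**2 + A)/4 = -9 + (A + C**2)/4 = -9 + (A/4 + C**2/4) = -9 + A/4 + C**2/4)
J(B, r) = -1/30 (J(B, r) = 2/(-4 + (6 + 2)*(-9 + (1/4)*4 + (1/4)*(-2)**2)) = 2/(-4 + 8*(-9 + 1 + (1/4)*4)) = 2/(-4 + 8*(-9 + 1 + 1)) = 2/(-4 + 8*(-7)) = 2/(-4 - 56) = 2/(-60) = 2*(-1/60) = -1/30)
o*J(-7, -1) = 92*(-1/30) = -46/15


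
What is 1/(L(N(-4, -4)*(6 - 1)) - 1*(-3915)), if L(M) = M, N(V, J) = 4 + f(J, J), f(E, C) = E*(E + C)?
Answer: 1/4095 ≈ 0.00024420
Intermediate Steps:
f(E, C) = E*(C + E)
N(V, J) = 4 + 2*J**2 (N(V, J) = 4 + J*(J + J) = 4 + J*(2*J) = 4 + 2*J**2)
1/(L(N(-4, -4)*(6 - 1)) - 1*(-3915)) = 1/((4 + 2*(-4)**2)*(6 - 1) - 1*(-3915)) = 1/((4 + 2*16)*5 + 3915) = 1/((4 + 32)*5 + 3915) = 1/(36*5 + 3915) = 1/(180 + 3915) = 1/4095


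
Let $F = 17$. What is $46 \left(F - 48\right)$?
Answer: $-1426$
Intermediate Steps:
$46 \left(F - 48\right) = 46 \left(17 - 48\right) = 46 \left(-31\right) = -1426$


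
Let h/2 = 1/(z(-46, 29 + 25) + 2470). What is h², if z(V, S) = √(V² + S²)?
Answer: (1235 + √1258)⁻² ≈ 6.1954e-7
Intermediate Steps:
z(V, S) = √(S² + V²)
h = 2/(2470 + 2*√1258) (h = 2/(√((29 + 25)² + (-46)²) + 2470) = 2/(√(54² + 2116) + 2470) = 2/(√(2916 + 2116) + 2470) = 2/(√5032 + 2470) = 2/(2*√1258 + 2470) = 2/(2470 + 2*√1258) ≈ 0.00078711)
h² = (1235/1523967 - √1258/1523967)²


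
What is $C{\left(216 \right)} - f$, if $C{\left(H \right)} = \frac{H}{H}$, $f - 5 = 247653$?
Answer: $-247657$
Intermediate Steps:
$f = 247658$ ($f = 5 + 247653 = 247658$)
$C{\left(H \right)} = 1$
$C{\left(216 \right)} - f = 1 - 247658 = -247657$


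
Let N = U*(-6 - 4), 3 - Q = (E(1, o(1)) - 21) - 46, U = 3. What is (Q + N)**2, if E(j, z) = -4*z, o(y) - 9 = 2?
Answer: 7056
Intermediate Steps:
o(y) = 11 (o(y) = 9 + 2 = 11)
Q = 114 (Q = 3 - ((-4*11 - 21) - 46) = 3 - ((-44 - 21) - 46) = 3 - (-65 - 46) = 3 - 1*(-111) = 3 + 111 = 114)
N = -30 (N = 3*(-6 - 4) = 3*(-10) = -30)
(Q + N)**2 = (114 - 30)**2 = 84**2 = 7056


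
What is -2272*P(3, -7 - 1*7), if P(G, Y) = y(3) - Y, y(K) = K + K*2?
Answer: -52256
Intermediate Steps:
y(K) = 3*K (y(K) = K + 2*K = 3*K)
P(G, Y) = 9 - Y (P(G, Y) = 3*3 - Y = 9 - Y)
-2272*P(3, -7 - 1*7) = -2272*(9 - (-7 - 1*7)) = -2272*(9 - (-7 - 7)) = -2272*(9 - 1*(-14)) = -2272*(9 + 14) = -2272*23 = -52256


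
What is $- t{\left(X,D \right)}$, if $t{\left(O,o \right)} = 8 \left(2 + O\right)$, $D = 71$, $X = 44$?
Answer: $-368$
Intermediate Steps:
$t{\left(O,o \right)} = 16 + 8 O$
$- t{\left(X,D \right)} = - (16 + 8 \cdot 44) = - (16 + 352) = \left(-1\right) 368 = -368$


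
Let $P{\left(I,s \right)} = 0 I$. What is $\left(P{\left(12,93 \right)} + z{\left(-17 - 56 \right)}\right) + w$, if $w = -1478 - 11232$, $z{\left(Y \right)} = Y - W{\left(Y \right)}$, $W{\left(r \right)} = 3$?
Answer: $-12786$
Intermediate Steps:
$z{\left(Y \right)} = -3 + Y$ ($z{\left(Y \right)} = Y - 3 = -3 + Y$)
$P{\left(I,s \right)} = 0$
$w = -12710$
$\left(P{\left(12,93 \right)} + z{\left(-17 - 56 \right)}\right) + w = \left(0 - 76\right) - 12710 = -76 - 12710 = -12786$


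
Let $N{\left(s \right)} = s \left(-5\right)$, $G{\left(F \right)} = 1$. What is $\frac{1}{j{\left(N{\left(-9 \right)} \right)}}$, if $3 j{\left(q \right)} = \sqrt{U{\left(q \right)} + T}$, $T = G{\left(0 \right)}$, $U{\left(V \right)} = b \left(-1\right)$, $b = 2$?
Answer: $- 3 i \approx - 3.0 i$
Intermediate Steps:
$U{\left(V \right)} = -2$ ($U{\left(V \right)} = 2 \left(-1\right) = -2$)
$T = 1$
$N{\left(s \right)} = - 5 s$
$j{\left(q \right)} = \frac{i}{3}$ ($j{\left(q \right)} = \frac{\sqrt{-2 + 1}}{3} = \frac{\sqrt{-1}}{3} = \frac{i}{3}$)
$\frac{1}{j{\left(N{\left(-9 \right)} \right)}} = \frac{1}{\frac{1}{3} i} = - 3 i$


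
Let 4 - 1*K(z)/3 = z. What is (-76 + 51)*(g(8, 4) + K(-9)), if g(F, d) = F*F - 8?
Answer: -2375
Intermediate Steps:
g(F, d) = -8 + F² (g(F, d) = F² - 8 = -8 + F²)
K(z) = 12 - 3*z
(-76 + 51)*(g(8, 4) + K(-9)) = (-76 + 51)*((-8 + 8²) + (12 - 3*(-9))) = -25*((-8 + 64) + (12 + 27)) = -25*(56 + 39) = -25*95 = -2375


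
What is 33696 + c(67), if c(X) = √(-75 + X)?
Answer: 33696 + 2*I*√2 ≈ 33696.0 + 2.8284*I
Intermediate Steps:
33696 + c(67) = 33696 + √(-75 + 67) = 33696 + √(-8) = 33696 + 2*I*√2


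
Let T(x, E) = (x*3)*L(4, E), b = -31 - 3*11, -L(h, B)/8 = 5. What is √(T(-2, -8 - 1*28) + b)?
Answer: 4*√11 ≈ 13.266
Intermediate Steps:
L(h, B) = -40 (L(h, B) = -8*5 = -40)
b = -64 (b = -31 - 33 = -64)
T(x, E) = -120*x (T(x, E) = (x*3)*(-40) = (3*x)*(-40) = -120*x)
√(T(-2, -8 - 1*28) + b) = √(-120*(-2) - 64) = √(240 - 64) = √176 = 4*√11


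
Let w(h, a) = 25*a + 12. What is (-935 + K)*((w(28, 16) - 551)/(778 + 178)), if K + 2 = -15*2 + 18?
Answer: 131911/956 ≈ 137.98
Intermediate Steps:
K = -14 (K = -2 + (-15*2 + 18) = -2 + (-30 + 18) = -2 - 12 = -14)
w(h, a) = 12 + 25*a
(-935 + K)*((w(28, 16) - 551)/(778 + 178)) = (-935 - 14)*(((12 + 25*16) - 551)/(778 + 178)) = -949*((12 + 400) - 551)/956 = -949*(412 - 551)/956 = -(-131911)/956 = -949*(-139/956) = 131911/956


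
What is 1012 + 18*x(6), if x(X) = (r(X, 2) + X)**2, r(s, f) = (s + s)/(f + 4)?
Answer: 2164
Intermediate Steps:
r(s, f) = 2*s/(4 + f) (r(s, f) = (2*s)/(4 + f) = 2*s/(4 + f))
x(X) = 16*X**2/9 (x(X) = (2*X/(4 + 2) + X)**2 = (2*X/6 + X)**2 = (2*X*(1/6) + X)**2 = (X/3 + X)**2 = (4*X/3)**2 = 16*X**2/9)
1012 + 18*x(6) = 1012 + 18*((16/9)*6**2) = 1012 + 18*((16/9)*36) = 1012 + 18*64 = 1012 + 1152 = 2164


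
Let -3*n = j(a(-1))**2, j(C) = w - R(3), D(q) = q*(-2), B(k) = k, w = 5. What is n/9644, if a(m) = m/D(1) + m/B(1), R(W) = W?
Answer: -1/7233 ≈ -0.00013826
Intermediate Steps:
D(q) = -2*q
a(m) = m/2 (a(m) = m/((-2*1)) + m/1 = m/(-2) + m*1 = m*(-1/2) + m = -m/2 + m = m/2)
j(C) = 2 (j(C) = 5 - 1*3 = 5 - 3 = 2)
n = -4/3 (n = -1/3*2**2 = -1/3*4 = -4/3 ≈ -1.3333)
n/9644 = -4/3/9644 = -4/3*1/9644 = -1/7233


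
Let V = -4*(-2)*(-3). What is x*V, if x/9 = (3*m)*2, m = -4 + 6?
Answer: -2592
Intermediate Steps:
m = 2
x = 108 (x = 9*((3*2)*2) = 9*(6*2) = 9*12 = 108)
V = -24 (V = 8*(-3) = -24)
x*V = 108*(-24) = -2592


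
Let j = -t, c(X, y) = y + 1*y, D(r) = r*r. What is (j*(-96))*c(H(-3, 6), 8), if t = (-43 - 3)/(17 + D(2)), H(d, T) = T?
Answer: -23552/7 ≈ -3364.6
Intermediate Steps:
D(r) = r²
c(X, y) = 2*y (c(X, y) = y + y = 2*y)
t = -46/21 (t = (-43 - 3)/(17 + 2²) = -46/(17 + 4) = -46/21 ≈ -2.1905)
j = 46/21 (j = -1*(-46/21) = 46/21 ≈ 2.1905)
(j*(-96))*c(H(-3, 6), 8) = ((46/21)*(-96))*(2*8) = -1472/7*16 = -23552/7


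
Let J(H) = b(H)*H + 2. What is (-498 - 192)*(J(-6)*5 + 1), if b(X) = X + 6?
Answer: -7590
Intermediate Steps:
b(X) = 6 + X
J(H) = 2 + H*(6 + H) (J(H) = (6 + H)*H + 2 = H*(6 + H) + 2 = 2 + H*(6 + H))
(-498 - 192)*(J(-6)*5 + 1) = (-498 - 192)*((2 - 6*(6 - 6))*5 + 1) = -690*((2 - 6*0)*5 + 1) = -690*((2 + 0)*5 + 1) = -690*(2*5 + 1) = -690*(10 + 1) = -690*11 = -7590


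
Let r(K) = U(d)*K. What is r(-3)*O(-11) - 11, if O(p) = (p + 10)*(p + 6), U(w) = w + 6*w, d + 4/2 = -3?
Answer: 514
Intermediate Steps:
d = -5 (d = -2 - 3 = -5)
U(w) = 7*w
r(K) = -35*K (r(K) = (7*(-5))*K = -35*K)
O(p) = (6 + p)*(10 + p) (O(p) = (10 + p)*(6 + p) = (6 + p)*(10 + p))
r(-3)*O(-11) - 11 = (-35*(-3))*(60 + (-11)**2 + 16*(-11)) - 11 = 105*(60 + 121 - 176) - 11 = 105*5 - 11 = 525 - 11 = 514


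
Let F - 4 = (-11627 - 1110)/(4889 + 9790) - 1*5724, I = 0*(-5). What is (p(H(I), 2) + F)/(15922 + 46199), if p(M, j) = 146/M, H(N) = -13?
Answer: -1093839155/11854364067 ≈ -0.092273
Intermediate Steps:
I = 0
F = -83976617/14679 (F = 4 + ((-11627 - 1110)/(4889 + 9790) - 1*5724) = 4 + (-12737/14679 - 5724) = 4 - 84035333/14679 = -83976617/14679 ≈ -5720.9)
(p(H(I), 2) + F)/(15922 + 46199) = (146/(-13) - 83976617/14679)/(15922 + 46199) = (146*(-1/13) - 83976617/14679)/62121 = (-146/13 - 83976617/14679)*(1/62121) = -1093839155/190827*1/62121 = -1093839155/11854364067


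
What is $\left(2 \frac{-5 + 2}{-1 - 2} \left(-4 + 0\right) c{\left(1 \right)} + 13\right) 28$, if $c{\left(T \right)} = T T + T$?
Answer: $-84$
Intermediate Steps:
$c{\left(T \right)} = T + T^{2}$ ($c{\left(T \right)} = T^{2} + T = T + T^{2}$)
$\left(2 \frac{-5 + 2}{-1 - 2} \left(-4 + 0\right) c{\left(1 \right)} + 13\right) 28 = \left(2 \frac{-5 + 2}{-1 - 2} \left(-4 + 0\right) 1 \left(1 + 1\right) + 13\right) 28 = \left(2 \left(- \frac{3}{-3}\right) \left(- 4 \cdot 1 \cdot 2\right) + 13\right) 28 = \left(2 \left(\left(-3\right) \left(- \frac{1}{3}\right)\right) \left(\left(-4\right) 2\right) + 13\right) 28 = \left(2 \cdot 1 \left(-8\right) + 13\right) 28 = \left(2 \left(-8\right) + 13\right) 28 = \left(-16 + 13\right) 28 = \left(-3\right) 28 = -84$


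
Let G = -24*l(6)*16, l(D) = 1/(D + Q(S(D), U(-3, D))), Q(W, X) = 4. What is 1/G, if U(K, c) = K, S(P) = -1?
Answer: -5/192 ≈ -0.026042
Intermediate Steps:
l(D) = 1/(4 + D) (l(D) = 1/(D + 4) = 1/(4 + D))
G = -192/5 (G = -24/(4 + 6)*16 = -24/10*16 = -24*⅒*16 = -12/5*16 = -192/5 ≈ -38.400)
1/G = 1/(-192/5) = -5/192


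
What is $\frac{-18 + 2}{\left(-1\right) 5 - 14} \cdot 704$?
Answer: $\frac{11264}{19} \approx 592.84$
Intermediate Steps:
$\frac{-18 + 2}{\left(-1\right) 5 - 14} \cdot 704 = - \frac{16}{-5 - 14} \cdot 704 = - \frac{16}{-19} \cdot 704 = \left(-16\right) \left(- \frac{1}{19}\right) 704 = \frac{16}{19} \cdot 704 = \frac{11264}{19}$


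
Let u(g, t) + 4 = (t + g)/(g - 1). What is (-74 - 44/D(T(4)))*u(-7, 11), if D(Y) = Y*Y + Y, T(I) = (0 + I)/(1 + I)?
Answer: 941/2 ≈ 470.50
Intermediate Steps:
T(I) = I/(1 + I)
u(g, t) = -4 + (g + t)/(-1 + g) (u(g, t) = -4 + (t + g)/(g - 1) = -4 + (g + t)/(-1 + g))
D(Y) = Y + Y**2 (D(Y) = Y**2 + Y = Y + Y**2)
(-74 - 44/D(T(4)))*u(-7, 11) = (-74 - 44*5/(4*(1 + 4/(1 + 4))))*((4 + 11 - 3*(-7))/(-1 - 7)) = (-74 - 44*5/(4*(1 + 4/5)))*((4 + 11 + 21)/(-8)) = (-74 - 44*5/(4*(1 + 4*(1/5))))*(-1/8*36) = (-74 - 44*5/(4*(1 + 4/5)))*(-9/2) = (-74 - 44/((4/5)*(9/5)))*(-9/2) = (-74 - 44/36/25)*(-9/2) = (-74 - 44*25/36)*(-9/2) = (-74 - 275/9)*(-9/2) = -941/9*(-9/2) = 941/2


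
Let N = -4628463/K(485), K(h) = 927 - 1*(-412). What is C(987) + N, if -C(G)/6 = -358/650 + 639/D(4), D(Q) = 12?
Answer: -19430187/5150 ≈ -3772.9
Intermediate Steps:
K(h) = 1339 (K(h) = 927 + 412 = 1339)
N = -4628463/1339 ≈ -3456.7
C(G) = -205527/650 (C(G) = -6*(-358/650 + 639/12) = -6*(-358*1/650 + 639*(1/12)) = -6*(-179/325 + 213/4) = -6*68509/1300 = -205527/650)
C(987) + N = -205527/650 - 4628463/1339 = -19430187/5150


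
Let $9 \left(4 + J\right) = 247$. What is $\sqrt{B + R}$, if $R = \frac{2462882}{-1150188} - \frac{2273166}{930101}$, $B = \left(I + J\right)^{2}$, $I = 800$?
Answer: $\frac{\sqrt{1746007383985124634004336733014}}{1604686513482} \approx 823.44$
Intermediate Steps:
$J = \frac{211}{9}$ ($J = -4 + \frac{1}{9} \cdot 247 = -4 + \frac{247}{9} = \frac{211}{9} \approx 23.444$)
$B = \frac{54922921}{81}$ ($B = \left(800 + \frac{211}{9}\right)^{2} = \left(\frac{7411}{9}\right)^{2} = \frac{54922921}{81} \approx 6.7806 \cdot 10^{5}$)
$R = - \frac{2452648633145}{534895504494}$ ($R = 2462882 \left(- \frac{1}{1150188}\right) - \frac{2273166}{930101} = - \frac{1231441}{575094} - \frac{2273166}{930101} = - \frac{2452648633145}{534895504494} \approx -4.5853$)
$\sqrt{B + R} = \sqrt{\frac{54922921}{81} - \frac{2452648633145}{534895504494}} = \sqrt{\frac{9792608290679940743}{14442178621338}} = \frac{\sqrt{1746007383985124634004336733014}}{1604686513482}$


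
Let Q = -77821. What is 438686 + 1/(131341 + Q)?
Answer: 23478474721/53520 ≈ 4.3869e+5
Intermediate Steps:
438686 + 1/(131341 + Q) = 438686 + 1/(131341 - 77821) = 438686 + 1/53520 = 23478474721/53520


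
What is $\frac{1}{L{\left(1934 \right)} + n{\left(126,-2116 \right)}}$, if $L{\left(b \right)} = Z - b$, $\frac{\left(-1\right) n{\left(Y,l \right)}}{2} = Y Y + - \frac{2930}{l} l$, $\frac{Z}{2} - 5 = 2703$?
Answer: $- \frac{1}{22410} \approx -4.4623 \cdot 10^{-5}$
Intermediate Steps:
$Z = 5416$ ($Z = 10 + 2 \cdot 2703 = 10 + 5406 = 5416$)
$n{\left(Y,l \right)} = 5860 - 2 Y^{2}$ ($n{\left(Y,l \right)} = - 2 \left(Y Y + - \frac{2930}{l} l\right) = - 2 \left(Y^{2} - 2930\right) = - 2 \left(-2930 + Y^{2}\right) = 5860 - 2 Y^{2}$)
$L{\left(b \right)} = 5416 - b$
$\frac{1}{L{\left(1934 \right)} + n{\left(126,-2116 \right)}} = \frac{1}{\left(5416 - 1934\right) + \left(5860 - 2 \cdot 126^{2}\right)} = \frac{1}{\left(5416 - 1934\right) + \left(5860 - 31752\right)} = \frac{1}{3482 + \left(5860 - 31752\right)} = \frac{1}{3482 - 25892} = \frac{1}{-22410} = - \frac{1}{22410}$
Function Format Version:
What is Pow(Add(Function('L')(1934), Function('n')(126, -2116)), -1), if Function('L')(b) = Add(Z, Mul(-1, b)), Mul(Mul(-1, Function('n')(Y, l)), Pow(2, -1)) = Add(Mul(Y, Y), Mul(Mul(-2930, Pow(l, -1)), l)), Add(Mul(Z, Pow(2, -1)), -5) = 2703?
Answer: Rational(-1, 22410) ≈ -4.4623e-5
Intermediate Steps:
Z = 5416 (Z = Add(10, Mul(2, 2703)) = Add(10, 5406) = 5416)
Function('n')(Y, l) = Add(5860, Mul(-2, Pow(Y, 2))) (Function('n')(Y, l) = Mul(-2, Add(Mul(Y, Y), Mul(Mul(-2930, Pow(l, -1)), l))) = Mul(-2, Add(Pow(Y, 2), -2930)) = Mul(-2, Add(-2930, Pow(Y, 2))) = Add(5860, Mul(-2, Pow(Y, 2))))
Function('L')(b) = Add(5416, Mul(-1, b))
Pow(Add(Function('L')(1934), Function('n')(126, -2116)), -1) = Pow(Add(Add(5416, Mul(-1, 1934)), Add(5860, Mul(-2, Pow(126, 2)))), -1) = Pow(Add(Add(5416, -1934), Add(5860, Mul(-2, 15876))), -1) = Pow(Add(3482, Add(5860, -31752)), -1) = Pow(Add(3482, -25892), -1) = Pow(-22410, -1) = Rational(-1, 22410)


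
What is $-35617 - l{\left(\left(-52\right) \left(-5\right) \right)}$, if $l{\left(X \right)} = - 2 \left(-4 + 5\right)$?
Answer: $-35615$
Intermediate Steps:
$l{\left(X \right)} = -2$ ($l{\left(X \right)} = \left(-2\right) 1 = -2$)
$-35617 - l{\left(\left(-52\right) \left(-5\right) \right)} = -35617 - -2 = -35617 + 2 = -35615$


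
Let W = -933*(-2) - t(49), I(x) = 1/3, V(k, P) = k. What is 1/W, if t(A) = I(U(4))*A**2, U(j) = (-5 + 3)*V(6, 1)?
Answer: 3/3197 ≈ 0.00093838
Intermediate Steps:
U(j) = -12 (U(j) = (-5 + 3)*6 = -2*6 = -12)
I(x) = 1/3
t(A) = A**2/3
W = 3197/3 (W = -933*(-2) - 49**2/3 = 1866 - 2401/3 = 3197/3 ≈ 1065.7)
1/W = 1/(3197/3) = 3/3197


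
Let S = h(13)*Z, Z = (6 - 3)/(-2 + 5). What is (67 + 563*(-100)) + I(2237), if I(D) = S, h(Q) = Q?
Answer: -56220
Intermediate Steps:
Z = 1 (Z = 3/3 = 3*(⅓) = 1)
S = 13 (S = 13*1 = 13)
I(D) = 13
(67 + 563*(-100)) + I(2237) = (67 + 563*(-100)) + 13 = (67 - 56300) + 13 = -56233 + 13 = -56220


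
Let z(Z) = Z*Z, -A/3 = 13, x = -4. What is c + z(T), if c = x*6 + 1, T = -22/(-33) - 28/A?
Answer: -3563/169 ≈ -21.083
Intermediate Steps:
A = -39 (A = -3*13 = -39)
T = 18/13 (T = -22/(-33) - 28/(-39) = -22*(-1/33) - 28*(-1/39) = ⅔ + 28/39 = 18/13 ≈ 1.3846)
c = -23 (c = -4*6 + 1 = -24 + 1 = -23)
z(Z) = Z²
c + z(T) = -23 + (18/13)² = -23 + 324/169 = -3563/169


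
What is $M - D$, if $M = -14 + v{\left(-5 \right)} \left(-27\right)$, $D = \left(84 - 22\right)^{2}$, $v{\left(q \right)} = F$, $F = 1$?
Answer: $-3885$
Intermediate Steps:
$v{\left(q \right)} = 1$
$D = 3844$ ($D = 62^{2} = 3844$)
$M = -41$ ($M = -14 + 1 \left(-27\right) = -14 - 27 = -41$)
$M - D = -41 - 3844 = -3885$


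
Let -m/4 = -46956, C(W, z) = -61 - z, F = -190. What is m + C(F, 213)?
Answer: 187550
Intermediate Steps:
m = 187824 (m = -4*(-46956) = 187824)
m + C(F, 213) = 187824 + (-61 - 1*213) = 187824 + (-61 - 213) = 187824 - 274 = 187550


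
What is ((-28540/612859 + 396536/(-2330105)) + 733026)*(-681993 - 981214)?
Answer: -133923953840641592264294/109848140015 ≈ -1.2192e+12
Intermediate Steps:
((-28540/612859 + 396536/(-2330105)) + 733026)*(-681993 - 981214) = ((-28540*1/612859 + 396536*(-1/2330105)) + 733026)*(-1663207) = ((-28540/612859 - 396536/2330105) + 733026)*(-1663207) = (-309521853124/1428025820195 + 733026)*(-1663207) = (1046779745352406946/1428025820195)*(-1663207) = -133923953840641592264294/109848140015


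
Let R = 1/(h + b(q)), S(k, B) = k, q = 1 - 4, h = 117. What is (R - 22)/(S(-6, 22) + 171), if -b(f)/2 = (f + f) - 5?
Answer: -1019/7645 ≈ -0.13329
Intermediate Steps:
q = -3
b(f) = 10 - 4*f (b(f) = -2*((f + f) - 5) = -2*(2*f - 5) = -2*(-5 + 2*f) = 10 - 4*f)
R = 1/139 (R = 1/(117 + (10 - 4*(-3))) = 1/(117 + (10 + 12)) = 1/(117 + 22) = 1/139 ≈ 0.0071942)
(R - 22)/(S(-6, 22) + 171) = (1/139 - 22)/(-6 + 171) = -3057/139/165 = (1/165)*(-3057/139) = -1019/7645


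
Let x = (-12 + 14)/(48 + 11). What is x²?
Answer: 4/3481 ≈ 0.0011491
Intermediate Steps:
x = 2/59 ≈ 0.033898
x² = (2/59)² = 4/3481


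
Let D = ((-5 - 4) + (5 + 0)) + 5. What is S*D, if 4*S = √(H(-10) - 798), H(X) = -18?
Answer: I*√51 ≈ 7.1414*I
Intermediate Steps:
S = I*√51 (S = √(-18 - 798)/4 = √(-816)/4 = (4*I*√51)/4 = I*√51 ≈ 7.1414*I)
D = 1 (D = (-9 + 5) + 5 = -4 + 5 = 1)
S*D = (I*√51)*1 = I*√51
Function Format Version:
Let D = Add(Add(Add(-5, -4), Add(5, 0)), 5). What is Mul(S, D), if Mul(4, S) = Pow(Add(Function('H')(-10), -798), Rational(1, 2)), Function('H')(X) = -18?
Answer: Mul(I, Pow(51, Rational(1, 2))) ≈ Mul(7.1414, I)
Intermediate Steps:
S = Mul(I, Pow(51, Rational(1, 2))) (S = Mul(Rational(1, 4), Pow(Add(-18, -798), Rational(1, 2))) = Mul(Rational(1, 4), Pow(-816, Rational(1, 2))) = Mul(Rational(1, 4), Mul(4, I, Pow(51, Rational(1, 2)))) = Mul(I, Pow(51, Rational(1, 2))) ≈ Mul(7.1414, I))
D = 1 (D = Add(Add(-9, 5), 5) = Add(-4, 5) = 1)
Mul(S, D) = Mul(Mul(I, Pow(51, Rational(1, 2))), 1) = Mul(I, Pow(51, Rational(1, 2)))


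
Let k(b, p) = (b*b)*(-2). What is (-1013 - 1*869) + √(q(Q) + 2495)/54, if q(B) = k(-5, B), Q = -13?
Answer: -1882 + √2445/54 ≈ -1881.1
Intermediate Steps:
k(b, p) = -2*b² (k(b, p) = b²*(-2) = -2*b²)
q(B) = -50 (q(B) = -2*(-5)² = -2*25 = -50)
(-1013 - 1*869) + √(q(Q) + 2495)/54 = (-1013 - 1*869) + √(-50 + 2495)/54 = (-1013 - 869) + √2445*(1/54) = -1882 + √2445/54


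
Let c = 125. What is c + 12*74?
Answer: 1013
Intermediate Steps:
c + 12*74 = 125 + 12*74 = 125 + 888 = 1013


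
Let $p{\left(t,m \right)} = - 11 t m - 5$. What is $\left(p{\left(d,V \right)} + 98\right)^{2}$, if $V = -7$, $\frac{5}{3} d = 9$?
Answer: $\frac{6471936}{25} \approx 2.5888 \cdot 10^{5}$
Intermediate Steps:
$d = \frac{27}{5}$ ($d = \frac{3}{5} \cdot 9 = \frac{27}{5} \approx 5.4$)
$p{\left(t,m \right)} = -5 - 11 m t$ ($p{\left(t,m \right)} = - 11 m t - 5 = -5 - 11 m t$)
$\left(p{\left(d,V \right)} + 98\right)^{2} = \left(\left(-5 - \left(-77\right) \frac{27}{5}\right) + 98\right)^{2} = \left(\left(-5 + \frac{2079}{5}\right) + 98\right)^{2} = \left(\frac{2054}{5} + 98\right)^{2} = \left(\frac{2544}{5}\right)^{2} = \frac{6471936}{25}$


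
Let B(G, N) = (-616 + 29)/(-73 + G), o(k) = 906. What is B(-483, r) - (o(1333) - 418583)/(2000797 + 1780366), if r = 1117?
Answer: 2451771093/2102326628 ≈ 1.1662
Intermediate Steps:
B(G, N) = -587/(-73 + G)
B(-483, r) - (o(1333) - 418583)/(2000797 + 1780366) = -587/(-73 - 483) - (906 - 418583)/(2000797 + 1780366) = -587/(-556) - (-417677)/3781163 = -587*(-1/556) - (-417677)/3781163 = 587/556 - 1*(-417677/3781163) = 587/556 + 417677/3781163 = 2451771093/2102326628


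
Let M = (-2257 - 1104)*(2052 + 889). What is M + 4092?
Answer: -9880609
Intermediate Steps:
M = -9884701 (M = -3361*2941 = -9884701)
M + 4092 = -9884701 + 4092 = -9880609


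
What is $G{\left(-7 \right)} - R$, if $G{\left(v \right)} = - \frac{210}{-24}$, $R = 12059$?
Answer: $- \frac{48201}{4} \approx -12050.0$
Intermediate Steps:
$G{\left(v \right)} = \frac{35}{4}$ ($G{\left(v \right)} = \left(-210\right) \left(- \frac{1}{24}\right) = \frac{35}{4}$)
$G{\left(-7 \right)} - R = \frac{35}{4} - 12059 = - \frac{48201}{4}$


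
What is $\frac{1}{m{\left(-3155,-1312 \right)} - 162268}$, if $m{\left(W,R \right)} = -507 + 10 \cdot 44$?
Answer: $- \frac{1}{162335} \approx -6.1601 \cdot 10^{-6}$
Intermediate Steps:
$m{\left(W,R \right)} = -67$ ($m{\left(W,R \right)} = -507 + 440 = -67$)
$\frac{1}{m{\left(-3155,-1312 \right)} - 162268} = \frac{1}{-67 - 162268} = \frac{1}{-162335} = - \frac{1}{162335}$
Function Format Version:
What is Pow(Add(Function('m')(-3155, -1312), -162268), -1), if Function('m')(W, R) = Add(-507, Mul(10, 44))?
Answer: Rational(-1, 162335) ≈ -6.1601e-6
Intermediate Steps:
Function('m')(W, R) = -67 (Function('m')(W, R) = Add(-507, 440) = -67)
Pow(Add(Function('m')(-3155, -1312), -162268), -1) = Pow(Add(-67, -162268), -1) = Pow(-162335, -1) = Rational(-1, 162335)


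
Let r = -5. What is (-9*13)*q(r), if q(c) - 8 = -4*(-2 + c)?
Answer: -4212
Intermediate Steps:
q(c) = 16 - 4*c (q(c) = 8 - 4*(-2 + c) = 8 + (8 - 4*c) = 16 - 4*c)
(-9*13)*q(r) = (-9*13)*(16 - 4*(-5)) = -117*(16 + 20) = -117*36 = -4212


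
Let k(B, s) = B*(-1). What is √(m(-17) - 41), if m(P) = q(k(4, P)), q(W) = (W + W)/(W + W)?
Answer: 2*I*√10 ≈ 6.3246*I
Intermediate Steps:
k(B, s) = -B
q(W) = 1 (q(W) = (2*W)/((2*W)) = (2*W)*(1/(2*W)) = 1)
m(P) = 1
√(m(-17) - 41) = √(1 - 41) = √(-40) = 2*I*√10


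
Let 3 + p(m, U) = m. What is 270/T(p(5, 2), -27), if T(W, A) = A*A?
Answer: 10/27 ≈ 0.37037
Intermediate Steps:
p(m, U) = -3 + m
T(W, A) = A**2
270/T(p(5, 2), -27) = 270/((-27)**2) = 270/729 = 270*(1/729) = 10/27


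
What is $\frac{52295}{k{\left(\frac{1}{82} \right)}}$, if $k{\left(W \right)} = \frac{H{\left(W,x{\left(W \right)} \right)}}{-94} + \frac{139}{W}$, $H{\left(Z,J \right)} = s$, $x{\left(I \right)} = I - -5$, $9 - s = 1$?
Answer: $\frac{2457865}{535702} \approx 4.5881$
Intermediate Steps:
$s = 8$ ($s = 9 - 1 = 8$)
$x{\left(I \right)} = 5 + I$ ($x{\left(I \right)} = I + 5 = 5 + I$)
$H{\left(Z,J \right)} = 8$
$k{\left(W \right)} = - \frac{4}{47} + \frac{139}{W}$ ($k{\left(W \right)} = \frac{8}{-94} + \frac{139}{W} = 8 \left(- \frac{1}{94}\right) + \frac{139}{W} = - \frac{4}{47} + \frac{139}{W}$)
$\frac{52295}{k{\left(\frac{1}{82} \right)}} = \frac{52295}{- \frac{4}{47} + \frac{139}{\frac{1}{82}}} = \frac{52295}{- \frac{4}{47} + 139 \frac{1}{\frac{1}{82}}} = \frac{52295}{- \frac{4}{47} + 139 \cdot 82} = \frac{52295}{- \frac{4}{47} + 11398} = \frac{52295}{\frac{535702}{47}} = 52295 \cdot \frac{47}{535702} = \frac{2457865}{535702}$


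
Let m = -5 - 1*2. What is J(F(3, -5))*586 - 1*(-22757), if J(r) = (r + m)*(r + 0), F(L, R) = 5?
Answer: 16897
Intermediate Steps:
m = -7 (m = -5 - 2 = -7)
J(r) = r*(-7 + r) (J(r) = (r - 7)*(r + 0) = (-7 + r)*r = r*(-7 + r))
J(F(3, -5))*586 - 1*(-22757) = (5*(-7 + 5))*586 - 1*(-22757) = (5*(-2))*586 + 22757 = -10*586 + 22757 = -5860 + 22757 = 16897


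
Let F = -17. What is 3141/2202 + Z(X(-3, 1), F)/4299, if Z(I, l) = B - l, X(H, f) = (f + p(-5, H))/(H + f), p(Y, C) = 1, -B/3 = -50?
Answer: 4623631/3155466 ≈ 1.4653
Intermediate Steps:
B = 150 (B = -3*(-50) = 150)
X(H, f) = (1 + f)/(H + f) (X(H, f) = (f + 1)/(H + f) = (1 + f)/(H + f))
Z(I, l) = 150 - l
3141/2202 + Z(X(-3, 1), F)/4299 = 3141/2202 + (150 - 1*(-17))/4299 = 3141*(1/2202) + (150 + 17)*(1/4299) = 1047/734 + 167*(1/4299) = 1047/734 + 167/4299 = 4623631/3155466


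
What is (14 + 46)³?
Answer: 216000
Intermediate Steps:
(14 + 46)³ = 60³ = 216000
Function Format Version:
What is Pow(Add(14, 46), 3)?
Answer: 216000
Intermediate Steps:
Pow(Add(14, 46), 3) = Pow(60, 3) = 216000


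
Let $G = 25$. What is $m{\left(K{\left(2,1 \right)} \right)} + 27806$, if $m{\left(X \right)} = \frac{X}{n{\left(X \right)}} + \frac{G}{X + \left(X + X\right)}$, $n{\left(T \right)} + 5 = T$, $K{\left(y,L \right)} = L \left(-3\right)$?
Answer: $\frac{2001859}{72} \approx 27804.0$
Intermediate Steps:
$K{\left(y,L \right)} = - 3 L$
$n{\left(T \right)} = -5 + T$
$m{\left(X \right)} = \frac{25}{3 X} + \frac{X}{-5 + X}$ ($m{\left(X \right)} = \frac{X}{-5 + X} + \frac{25}{X + \left(X + X\right)} = \frac{X}{-5 + X} + \frac{25}{X + 2 X} = \frac{X}{-5 + X} + \frac{25}{3 X} = \frac{25}{3 X} + \frac{X}{-5 + X}$)
$m{\left(K{\left(2,1 \right)} \right)} + 27806 = \left(\frac{25}{3 \left(\left(-3\right) 1\right)} + \frac{\left(-3\right) 1}{-5 - 3}\right) + 27806 = \left(\frac{25}{3 \left(-3\right)} - \frac{3}{-5 - 3}\right) + 27806 = \left(\frac{25}{3} \left(- \frac{1}{3}\right) - \frac{3}{-8}\right) + 27806 = \left(- \frac{25}{9} - - \frac{3}{8}\right) + 27806 = \left(- \frac{25}{9} + \frac{3}{8}\right) + 27806 = - \frac{173}{72} + 27806 = \frac{2001859}{72}$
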